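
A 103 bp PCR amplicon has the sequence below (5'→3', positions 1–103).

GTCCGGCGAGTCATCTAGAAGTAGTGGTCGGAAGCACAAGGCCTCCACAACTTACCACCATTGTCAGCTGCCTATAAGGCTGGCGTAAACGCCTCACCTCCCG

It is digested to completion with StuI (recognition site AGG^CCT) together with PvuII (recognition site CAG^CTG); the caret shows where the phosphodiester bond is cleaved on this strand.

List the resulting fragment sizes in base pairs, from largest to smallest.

The StuI site (AGGCCT) starts at position 39.
StuI cuts after base 3 of each site, so after position 41.
The PvuII site (CAGCTG) starts at position 65.
PvuII cuts after base 3 of each site, so after position 67.
Combined cut positions: 41, 67.
Linear molecule, 2 cuts → 3 fragments:
  1–41 → 41 bp
  42–67 → 26 bp
  68–103 → 36 bp
Sorted largest to smallest: 41, 36, 26 bp.

41, 36, 26 bp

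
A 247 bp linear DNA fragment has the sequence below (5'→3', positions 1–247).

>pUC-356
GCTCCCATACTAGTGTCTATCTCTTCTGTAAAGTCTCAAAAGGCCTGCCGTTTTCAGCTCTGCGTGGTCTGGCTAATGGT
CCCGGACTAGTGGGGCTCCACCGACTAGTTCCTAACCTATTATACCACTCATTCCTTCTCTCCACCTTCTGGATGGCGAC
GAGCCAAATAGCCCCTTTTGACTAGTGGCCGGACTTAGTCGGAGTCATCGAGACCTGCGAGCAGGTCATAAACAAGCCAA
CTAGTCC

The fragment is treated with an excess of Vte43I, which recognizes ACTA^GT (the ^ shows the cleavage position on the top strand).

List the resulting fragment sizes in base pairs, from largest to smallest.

77, 77, 59, 18, 12, 4 bp

Vte43I sites (ACTAGT) start at positions 9, 86, 104, 181, 240.
Vte43I cuts after base 4 of each site, so after positions 12, 89, 107, 184, 243.
Linear molecule, 5 cuts → 6 fragments:
  1–12 → 12 bp
  13–89 → 77 bp
  90–107 → 18 bp
  108–184 → 77 bp
  185–243 → 59 bp
  244–247 → 4 bp
Sorted largest to smallest: 77, 77, 59, 18, 12, 4 bp.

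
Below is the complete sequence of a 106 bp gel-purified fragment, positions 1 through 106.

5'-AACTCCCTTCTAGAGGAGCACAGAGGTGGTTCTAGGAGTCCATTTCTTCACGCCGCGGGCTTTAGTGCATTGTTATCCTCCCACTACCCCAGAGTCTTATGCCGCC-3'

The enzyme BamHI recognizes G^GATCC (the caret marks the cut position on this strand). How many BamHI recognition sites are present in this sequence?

0

No occurrence of GGATCC is present in the sequence.
BamHI does not cut: 0 sites.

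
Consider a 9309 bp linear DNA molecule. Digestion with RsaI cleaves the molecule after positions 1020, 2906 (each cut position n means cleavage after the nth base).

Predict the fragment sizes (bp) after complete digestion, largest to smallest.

6403, 1886, 1020 bp

Linear molecule, 2 cuts → 3 fragments:
  1020 − 0 = 1020 bp
  2906 − 1020 = 1886 bp
  9309 − 2906 = 6403 bp
Sorted largest to smallest: 6403, 1886, 1020 bp.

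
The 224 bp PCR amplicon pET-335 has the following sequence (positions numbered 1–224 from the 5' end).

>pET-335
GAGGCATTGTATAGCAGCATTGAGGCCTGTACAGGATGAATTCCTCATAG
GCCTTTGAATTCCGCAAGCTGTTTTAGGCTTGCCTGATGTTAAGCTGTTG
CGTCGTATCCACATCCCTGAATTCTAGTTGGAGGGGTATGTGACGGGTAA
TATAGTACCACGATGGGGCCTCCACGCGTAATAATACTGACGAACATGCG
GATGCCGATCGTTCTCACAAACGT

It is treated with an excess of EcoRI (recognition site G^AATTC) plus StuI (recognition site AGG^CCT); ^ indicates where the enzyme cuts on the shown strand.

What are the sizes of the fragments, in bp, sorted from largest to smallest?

105, 62, 25, 13, 13, 6 bp

EcoRI sites (GAATTC) start at positions 38, 57, 119.
EcoRI cuts after the first base of each site, so after positions 38, 57, 119.
StuI sites (AGGCCT) start at positions 23, 49.
StuI cuts after base 3 of each site, so after positions 25, 51.
Combined cut positions: 25, 38, 51, 57, 119.
Linear molecule, 5 cuts → 6 fragments:
  1–25 → 25 bp
  26–38 → 13 bp
  39–51 → 13 bp
  52–57 → 6 bp
  58–119 → 62 bp
  120–224 → 105 bp
Sorted largest to smallest: 105, 62, 25, 13, 13, 6 bp.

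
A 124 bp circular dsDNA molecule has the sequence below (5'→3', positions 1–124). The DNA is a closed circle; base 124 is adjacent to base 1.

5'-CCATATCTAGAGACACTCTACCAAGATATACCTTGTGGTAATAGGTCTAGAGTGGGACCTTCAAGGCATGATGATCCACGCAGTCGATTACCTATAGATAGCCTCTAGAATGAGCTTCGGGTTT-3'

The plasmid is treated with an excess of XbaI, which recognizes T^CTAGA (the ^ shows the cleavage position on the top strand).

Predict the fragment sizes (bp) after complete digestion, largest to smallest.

XbaI sites (TCTAGA) start at positions 6, 46, 104.
XbaI cuts after the first base of each site, so after positions 6, 46, 104.
Circular molecule, 3 cuts → 3 fragments:
  7–46 → 40 bp
  47–104 → 58 bp
  105–124 then 1–6 → 20 + 6 = 26 bp
Sorted largest to smallest: 58, 40, 26 bp.

58, 40, 26 bp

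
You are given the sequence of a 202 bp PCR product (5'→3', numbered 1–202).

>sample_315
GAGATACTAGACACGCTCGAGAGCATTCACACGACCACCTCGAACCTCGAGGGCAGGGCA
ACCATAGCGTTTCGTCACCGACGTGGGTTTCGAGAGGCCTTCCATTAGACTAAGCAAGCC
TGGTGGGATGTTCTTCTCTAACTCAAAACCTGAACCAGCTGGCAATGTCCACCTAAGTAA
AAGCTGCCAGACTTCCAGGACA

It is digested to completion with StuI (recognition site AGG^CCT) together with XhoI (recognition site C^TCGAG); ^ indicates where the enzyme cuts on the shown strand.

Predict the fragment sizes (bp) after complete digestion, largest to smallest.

105, 51, 30, 16 bp

The StuI site (AGGCCT) starts at position 95.
StuI cuts after base 3 of each site, so after position 97.
XhoI sites (CTCGAG) start at positions 16, 46.
XhoI cuts after the first base of each site, so after positions 16, 46.
Combined cut positions: 16, 46, 97.
Linear molecule, 3 cuts → 4 fragments:
  1–16 → 16 bp
  17–46 → 30 bp
  47–97 → 51 bp
  98–202 → 105 bp
Sorted largest to smallest: 105, 51, 30, 16 bp.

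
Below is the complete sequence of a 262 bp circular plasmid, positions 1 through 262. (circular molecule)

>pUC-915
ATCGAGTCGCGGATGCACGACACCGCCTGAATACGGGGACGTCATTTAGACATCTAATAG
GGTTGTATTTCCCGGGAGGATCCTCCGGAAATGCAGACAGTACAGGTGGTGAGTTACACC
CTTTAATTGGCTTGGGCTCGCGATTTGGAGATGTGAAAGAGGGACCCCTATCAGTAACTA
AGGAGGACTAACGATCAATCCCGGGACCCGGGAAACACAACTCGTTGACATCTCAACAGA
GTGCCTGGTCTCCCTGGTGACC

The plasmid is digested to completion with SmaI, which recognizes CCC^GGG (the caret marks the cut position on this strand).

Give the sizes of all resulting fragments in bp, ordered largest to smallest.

SmaI sites (CCCGGG) start at positions 71, 200, 207.
SmaI cuts after base 3 of each site, so after positions 73, 202, 209.
Circular molecule, 3 cuts → 3 fragments:
  74–202 → 129 bp
  203–209 → 7 bp
  210–262 then 1–73 → 53 + 73 = 126 bp
Sorted largest to smallest: 129, 126, 7 bp.

129, 126, 7 bp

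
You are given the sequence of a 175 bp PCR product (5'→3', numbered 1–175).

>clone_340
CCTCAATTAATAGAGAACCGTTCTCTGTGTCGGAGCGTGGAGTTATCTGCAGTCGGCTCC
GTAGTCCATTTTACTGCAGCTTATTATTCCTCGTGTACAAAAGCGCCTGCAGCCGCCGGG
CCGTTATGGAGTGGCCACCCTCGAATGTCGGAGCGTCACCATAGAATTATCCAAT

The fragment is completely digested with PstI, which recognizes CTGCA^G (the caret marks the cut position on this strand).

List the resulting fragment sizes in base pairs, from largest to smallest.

64, 51, 33, 27 bp

PstI sites (CTGCAG) start at positions 47, 74, 107.
PstI cuts after base 5 of each site (before the last base), so after positions 51, 78, 111.
Linear molecule, 3 cuts → 4 fragments:
  1–51 → 51 bp
  52–78 → 27 bp
  79–111 → 33 bp
  112–175 → 64 bp
Sorted largest to smallest: 64, 51, 33, 27 bp.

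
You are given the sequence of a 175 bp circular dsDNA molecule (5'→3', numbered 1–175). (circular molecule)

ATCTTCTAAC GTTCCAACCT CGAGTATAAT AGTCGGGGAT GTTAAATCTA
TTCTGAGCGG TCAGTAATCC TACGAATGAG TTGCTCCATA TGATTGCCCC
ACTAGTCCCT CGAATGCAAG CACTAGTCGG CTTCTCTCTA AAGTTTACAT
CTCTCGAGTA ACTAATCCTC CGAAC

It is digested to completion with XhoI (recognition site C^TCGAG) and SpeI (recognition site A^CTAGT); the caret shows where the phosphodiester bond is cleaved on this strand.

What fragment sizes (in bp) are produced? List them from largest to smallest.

82, 41, 31, 21 bp

XhoI sites (CTCGAG) start at positions 19, 153.
XhoI cuts after the first base of each site, so after positions 19, 153.
SpeI sites (ACTAGT) start at positions 101, 122.
SpeI cuts after the first base of each site, so after positions 101, 122.
Combined cut positions: 19, 101, 122, 153.
Circular molecule, 4 cuts → 4 fragments:
  20–101 → 82 bp
  102–122 → 21 bp
  123–153 → 31 bp
  154–175 then 1–19 → 22 + 19 = 41 bp
Sorted largest to smallest: 82, 41, 31, 21 bp.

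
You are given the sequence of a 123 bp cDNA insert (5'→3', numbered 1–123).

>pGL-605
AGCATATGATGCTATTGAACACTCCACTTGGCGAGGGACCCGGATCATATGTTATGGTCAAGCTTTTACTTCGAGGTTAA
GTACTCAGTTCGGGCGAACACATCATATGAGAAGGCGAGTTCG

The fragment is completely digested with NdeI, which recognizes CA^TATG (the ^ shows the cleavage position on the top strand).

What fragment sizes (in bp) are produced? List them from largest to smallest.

NdeI sites (CATATG) start at positions 3, 46, 104.
NdeI cuts after base 2 of each site, so after positions 4, 47, 105.
Linear molecule, 3 cuts → 4 fragments:
  1–4 → 4 bp
  5–47 → 43 bp
  48–105 → 58 bp
  106–123 → 18 bp
Sorted largest to smallest: 58, 43, 18, 4 bp.

58, 43, 18, 4 bp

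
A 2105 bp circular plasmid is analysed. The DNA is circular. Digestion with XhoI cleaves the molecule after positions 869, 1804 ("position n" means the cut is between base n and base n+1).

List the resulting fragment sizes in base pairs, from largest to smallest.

Circular molecule, 2 cuts → 2 fragments:
  1804 − 869 = 935 bp
  wrap: 2105 − 1804 + 869 = 1170 bp
Sorted largest to smallest: 1170, 935 bp.

1170, 935 bp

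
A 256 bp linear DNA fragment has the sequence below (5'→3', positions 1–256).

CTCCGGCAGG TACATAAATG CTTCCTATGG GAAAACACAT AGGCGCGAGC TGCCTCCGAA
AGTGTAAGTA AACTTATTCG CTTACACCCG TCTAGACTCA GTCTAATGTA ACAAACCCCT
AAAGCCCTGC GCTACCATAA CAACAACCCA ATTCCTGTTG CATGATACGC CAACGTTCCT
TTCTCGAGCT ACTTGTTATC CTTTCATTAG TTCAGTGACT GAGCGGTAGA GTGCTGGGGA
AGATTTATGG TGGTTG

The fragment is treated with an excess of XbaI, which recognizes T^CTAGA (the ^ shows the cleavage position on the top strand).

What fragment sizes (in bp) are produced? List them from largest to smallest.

165, 91 bp

The XbaI site (TCTAGA) starts at position 91.
XbaI cuts after the first base of each site, so after position 91.
Linear molecule, 1 cut → 2 fragments:
  1–91 → 91 bp
  92–256 → 165 bp
Sorted largest to smallest: 165, 91 bp.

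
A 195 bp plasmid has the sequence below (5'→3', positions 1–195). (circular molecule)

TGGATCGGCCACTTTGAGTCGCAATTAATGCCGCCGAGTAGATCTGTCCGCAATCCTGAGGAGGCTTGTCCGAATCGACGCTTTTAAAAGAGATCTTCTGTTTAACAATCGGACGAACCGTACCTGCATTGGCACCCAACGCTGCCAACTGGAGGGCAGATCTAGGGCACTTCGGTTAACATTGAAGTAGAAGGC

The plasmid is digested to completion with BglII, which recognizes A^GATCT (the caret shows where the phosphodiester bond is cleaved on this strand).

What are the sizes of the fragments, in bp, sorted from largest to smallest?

77, 67, 51 bp

BglII sites (AGATCT) start at positions 40, 91, 158.
BglII cuts after the first base of each site, so after positions 40, 91, 158.
Circular molecule, 3 cuts → 3 fragments:
  41–91 → 51 bp
  92–158 → 67 bp
  159–195 then 1–40 → 37 + 40 = 77 bp
Sorted largest to smallest: 77, 67, 51 bp.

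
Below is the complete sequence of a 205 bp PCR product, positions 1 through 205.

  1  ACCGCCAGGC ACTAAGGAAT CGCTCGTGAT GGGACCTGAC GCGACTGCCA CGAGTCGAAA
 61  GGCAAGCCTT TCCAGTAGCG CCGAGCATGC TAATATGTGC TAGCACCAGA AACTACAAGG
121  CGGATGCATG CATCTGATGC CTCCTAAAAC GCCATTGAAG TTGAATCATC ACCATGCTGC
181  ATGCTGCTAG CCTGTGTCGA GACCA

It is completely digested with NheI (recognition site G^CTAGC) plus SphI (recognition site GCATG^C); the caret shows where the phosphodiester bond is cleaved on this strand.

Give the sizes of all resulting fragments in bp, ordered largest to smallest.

NheI sites (GCTAGC) start at positions 99, 186.
NheI cuts after the first base of each site, so after positions 99, 186.
SphI sites (GCATGC) start at positions 85, 126, 179.
SphI cuts after base 5 of each site (before the last base), so after positions 89, 130, 183.
Combined cut positions: 89, 99, 130, 183, 186.
Linear molecule, 5 cuts → 6 fragments:
  1–89 → 89 bp
  90–99 → 10 bp
  100–130 → 31 bp
  131–183 → 53 bp
  184–186 → 3 bp
  187–205 → 19 bp
Sorted largest to smallest: 89, 53, 31, 19, 10, 3 bp.

89, 53, 31, 19, 10, 3 bp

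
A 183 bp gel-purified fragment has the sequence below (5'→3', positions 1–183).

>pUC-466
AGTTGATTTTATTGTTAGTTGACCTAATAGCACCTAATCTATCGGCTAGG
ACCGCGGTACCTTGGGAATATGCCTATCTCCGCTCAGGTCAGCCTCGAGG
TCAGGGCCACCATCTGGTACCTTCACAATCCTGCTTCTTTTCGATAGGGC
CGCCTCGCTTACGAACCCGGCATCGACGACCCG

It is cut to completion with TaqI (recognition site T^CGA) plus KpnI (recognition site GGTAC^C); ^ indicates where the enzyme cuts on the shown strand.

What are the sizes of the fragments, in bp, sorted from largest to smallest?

60, 35, 32, 25, 21, 10 bp

TaqI sites (TCGA) start at positions 95, 141, 173.
TaqI cuts after the first base of each site, so after positions 95, 141, 173.
KpnI sites (GGTACC) start at positions 56, 116.
KpnI cuts after base 5 of each site (before the last base), so after positions 60, 120.
Combined cut positions: 60, 95, 120, 141, 173.
Linear molecule, 5 cuts → 6 fragments:
  1–60 → 60 bp
  61–95 → 35 bp
  96–120 → 25 bp
  121–141 → 21 bp
  142–173 → 32 bp
  174–183 → 10 bp
Sorted largest to smallest: 60, 35, 32, 25, 21, 10 bp.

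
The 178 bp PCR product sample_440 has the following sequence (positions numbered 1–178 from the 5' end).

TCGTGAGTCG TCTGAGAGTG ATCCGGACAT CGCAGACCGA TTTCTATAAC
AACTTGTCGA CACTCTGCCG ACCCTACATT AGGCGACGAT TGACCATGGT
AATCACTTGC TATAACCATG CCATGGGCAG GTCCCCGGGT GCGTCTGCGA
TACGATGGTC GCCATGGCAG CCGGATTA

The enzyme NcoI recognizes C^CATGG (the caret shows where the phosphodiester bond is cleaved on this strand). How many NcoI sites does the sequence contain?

3

CCATGG occurs starting at positions 94, 121, 162.
NcoI cuts at 3 sites.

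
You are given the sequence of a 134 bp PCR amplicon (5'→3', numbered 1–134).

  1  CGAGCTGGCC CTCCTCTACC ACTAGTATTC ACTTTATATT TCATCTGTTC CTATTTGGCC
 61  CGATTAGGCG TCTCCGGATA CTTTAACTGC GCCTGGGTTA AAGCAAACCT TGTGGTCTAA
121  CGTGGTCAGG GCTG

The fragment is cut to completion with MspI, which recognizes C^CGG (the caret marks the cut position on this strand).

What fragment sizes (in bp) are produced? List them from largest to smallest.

74, 60 bp

The MspI site (CCGG) starts at position 74.
MspI cuts after the first base of each site, so after position 74.
Linear molecule, 1 cut → 2 fragments:
  1–74 → 74 bp
  75–134 → 60 bp
Sorted largest to smallest: 74, 60 bp.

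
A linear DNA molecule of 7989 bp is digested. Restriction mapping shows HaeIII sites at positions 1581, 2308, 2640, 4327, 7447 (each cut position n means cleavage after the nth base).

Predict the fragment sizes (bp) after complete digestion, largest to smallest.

Linear molecule, 5 cuts → 6 fragments:
  1581 − 0 = 1581 bp
  2308 − 1581 = 727 bp
  2640 − 2308 = 332 bp
  4327 − 2640 = 1687 bp
  7447 − 4327 = 3120 bp
  7989 − 7447 = 542 bp
Sorted largest to smallest: 3120, 1687, 1581, 727, 542, 332 bp.

3120, 1687, 1581, 727, 542, 332 bp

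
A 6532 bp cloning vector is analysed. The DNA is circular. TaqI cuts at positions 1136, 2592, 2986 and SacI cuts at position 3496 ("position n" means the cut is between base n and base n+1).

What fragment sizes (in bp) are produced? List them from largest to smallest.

4172, 1456, 510, 394 bp

Combined cut positions (sorted): 1136, 2592, 2986, 3496.
Circular molecule, 4 cuts → 4 fragments:
  2592 − 1136 = 1456 bp
  2986 − 2592 = 394 bp
  3496 − 2986 = 510 bp
  wrap: 6532 − 3496 + 1136 = 4172 bp
Sorted largest to smallest: 4172, 1456, 510, 394 bp.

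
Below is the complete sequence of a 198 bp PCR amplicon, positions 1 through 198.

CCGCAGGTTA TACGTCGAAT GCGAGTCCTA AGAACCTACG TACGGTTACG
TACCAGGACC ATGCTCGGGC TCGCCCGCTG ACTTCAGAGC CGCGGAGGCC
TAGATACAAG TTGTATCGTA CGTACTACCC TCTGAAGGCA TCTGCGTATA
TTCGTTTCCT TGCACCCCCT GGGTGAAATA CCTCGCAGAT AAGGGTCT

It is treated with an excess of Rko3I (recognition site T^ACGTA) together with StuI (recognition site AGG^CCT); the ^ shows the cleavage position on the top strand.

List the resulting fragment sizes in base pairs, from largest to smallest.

79, 51, 37, 21, 10 bp

Rko3I sites (TACGTA) start at positions 37, 47, 119.
Rko3I cuts after the first base of each site, so after positions 37, 47, 119.
The StuI site (AGGCCT) starts at position 96.
StuI cuts after base 3 of each site, so after position 98.
Combined cut positions: 37, 47, 98, 119.
Linear molecule, 4 cuts → 5 fragments:
  1–37 → 37 bp
  38–47 → 10 bp
  48–98 → 51 bp
  99–119 → 21 bp
  120–198 → 79 bp
Sorted largest to smallest: 79, 51, 37, 21, 10 bp.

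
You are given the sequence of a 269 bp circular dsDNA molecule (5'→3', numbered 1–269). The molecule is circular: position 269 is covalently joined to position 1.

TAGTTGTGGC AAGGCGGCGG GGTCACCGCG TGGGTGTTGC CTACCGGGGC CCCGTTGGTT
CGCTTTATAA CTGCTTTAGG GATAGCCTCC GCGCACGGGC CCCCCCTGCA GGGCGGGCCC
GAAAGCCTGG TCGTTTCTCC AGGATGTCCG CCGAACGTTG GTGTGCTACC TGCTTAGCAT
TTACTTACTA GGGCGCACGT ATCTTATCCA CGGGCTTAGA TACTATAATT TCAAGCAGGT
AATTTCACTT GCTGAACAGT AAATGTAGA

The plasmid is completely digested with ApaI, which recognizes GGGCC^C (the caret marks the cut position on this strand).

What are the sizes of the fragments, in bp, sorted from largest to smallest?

201, 50, 18 bp

ApaI sites (GGGCCC) start at positions 47, 97, 115.
ApaI cuts after base 5 of each site (before the last base), so after positions 51, 101, 119.
Circular molecule, 3 cuts → 3 fragments:
  52–101 → 50 bp
  102–119 → 18 bp
  120–269 then 1–51 → 150 + 51 = 201 bp
Sorted largest to smallest: 201, 50, 18 bp.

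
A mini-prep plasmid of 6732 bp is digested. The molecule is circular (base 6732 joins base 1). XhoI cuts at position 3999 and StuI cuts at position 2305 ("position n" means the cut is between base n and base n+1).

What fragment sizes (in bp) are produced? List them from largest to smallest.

Combined cut positions (sorted): 2305, 3999.
Circular molecule, 2 cuts → 2 fragments:
  3999 − 2305 = 1694 bp
  wrap: 6732 − 3999 + 2305 = 5038 bp
Sorted largest to smallest: 5038, 1694 bp.

5038, 1694 bp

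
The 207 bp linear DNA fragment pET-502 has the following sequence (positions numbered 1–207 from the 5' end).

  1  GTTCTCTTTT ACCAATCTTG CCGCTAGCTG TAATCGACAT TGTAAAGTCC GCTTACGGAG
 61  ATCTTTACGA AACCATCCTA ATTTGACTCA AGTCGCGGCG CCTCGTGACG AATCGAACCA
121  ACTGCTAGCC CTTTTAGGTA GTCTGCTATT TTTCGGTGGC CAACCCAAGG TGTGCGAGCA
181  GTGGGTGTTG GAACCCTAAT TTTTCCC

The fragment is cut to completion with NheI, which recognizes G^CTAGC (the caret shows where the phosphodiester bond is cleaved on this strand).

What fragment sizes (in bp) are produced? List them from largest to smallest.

101, 83, 23 bp

NheI sites (GCTAGC) start at positions 23, 124.
NheI cuts after the first base of each site, so after positions 23, 124.
Linear molecule, 2 cuts → 3 fragments:
  1–23 → 23 bp
  24–124 → 101 bp
  125–207 → 83 bp
Sorted largest to smallest: 101, 83, 23 bp.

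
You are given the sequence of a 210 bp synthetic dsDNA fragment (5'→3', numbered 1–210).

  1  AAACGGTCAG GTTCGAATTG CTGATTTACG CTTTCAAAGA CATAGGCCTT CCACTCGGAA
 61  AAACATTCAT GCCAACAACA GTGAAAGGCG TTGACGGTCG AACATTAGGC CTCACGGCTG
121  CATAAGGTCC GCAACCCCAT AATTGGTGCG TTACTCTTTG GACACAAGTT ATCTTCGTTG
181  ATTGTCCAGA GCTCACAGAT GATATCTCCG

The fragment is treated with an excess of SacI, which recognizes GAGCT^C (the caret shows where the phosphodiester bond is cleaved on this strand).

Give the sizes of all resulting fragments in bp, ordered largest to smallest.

193, 17 bp

The SacI site (GAGCTC) starts at position 189.
SacI cuts after base 5 of each site (before the last base), so after position 193.
Linear molecule, 1 cut → 2 fragments:
  1–193 → 193 bp
  194–210 → 17 bp
Sorted largest to smallest: 193, 17 bp.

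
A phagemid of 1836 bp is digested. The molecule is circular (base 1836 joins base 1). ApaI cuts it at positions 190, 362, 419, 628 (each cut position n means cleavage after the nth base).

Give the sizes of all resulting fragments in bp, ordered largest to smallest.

1398, 209, 172, 57 bp

Circular molecule, 4 cuts → 4 fragments:
  362 − 190 = 172 bp
  419 − 362 = 57 bp
  628 − 419 = 209 bp
  wrap: 1836 − 628 + 190 = 1398 bp
Sorted largest to smallest: 1398, 209, 172, 57 bp.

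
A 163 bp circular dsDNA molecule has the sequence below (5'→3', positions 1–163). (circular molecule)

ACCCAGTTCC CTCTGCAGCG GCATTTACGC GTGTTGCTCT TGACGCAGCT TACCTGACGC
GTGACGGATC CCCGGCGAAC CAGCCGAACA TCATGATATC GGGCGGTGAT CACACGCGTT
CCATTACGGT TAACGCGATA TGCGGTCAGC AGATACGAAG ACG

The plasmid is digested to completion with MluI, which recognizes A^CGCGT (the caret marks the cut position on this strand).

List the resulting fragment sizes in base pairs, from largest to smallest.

76, 57, 30 bp

MluI sites (ACGCGT) start at positions 27, 57, 114.
MluI cuts after the first base of each site, so after positions 27, 57, 114.
Circular molecule, 3 cuts → 3 fragments:
  28–57 → 30 bp
  58–114 → 57 bp
  115–163 then 1–27 → 49 + 27 = 76 bp
Sorted largest to smallest: 76, 57, 30 bp.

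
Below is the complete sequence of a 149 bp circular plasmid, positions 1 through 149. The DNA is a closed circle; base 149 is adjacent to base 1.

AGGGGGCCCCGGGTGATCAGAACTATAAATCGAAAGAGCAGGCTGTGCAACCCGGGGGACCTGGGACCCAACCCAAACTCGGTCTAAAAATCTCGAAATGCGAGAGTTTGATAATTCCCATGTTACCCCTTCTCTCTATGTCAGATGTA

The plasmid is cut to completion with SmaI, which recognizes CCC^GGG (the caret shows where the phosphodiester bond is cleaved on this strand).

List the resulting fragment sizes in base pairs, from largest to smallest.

SmaI sites (CCCGGG) start at positions 8, 51.
SmaI cuts after base 3 of each site, so after positions 10, 53.
Circular molecule, 2 cuts → 2 fragments:
  11–53 → 43 bp
  54–149 then 1–10 → 96 + 10 = 106 bp
Sorted largest to smallest: 106, 43 bp.

106, 43 bp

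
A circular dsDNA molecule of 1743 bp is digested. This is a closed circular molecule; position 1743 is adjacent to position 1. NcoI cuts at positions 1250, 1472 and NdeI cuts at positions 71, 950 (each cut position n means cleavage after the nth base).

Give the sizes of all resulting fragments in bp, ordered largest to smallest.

Combined cut positions (sorted): 71, 950, 1250, 1472.
Circular molecule, 4 cuts → 4 fragments:
  950 − 71 = 879 bp
  1250 − 950 = 300 bp
  1472 − 1250 = 222 bp
  wrap: 1743 − 1472 + 71 = 342 bp
Sorted largest to smallest: 879, 342, 300, 222 bp.

879, 342, 300, 222 bp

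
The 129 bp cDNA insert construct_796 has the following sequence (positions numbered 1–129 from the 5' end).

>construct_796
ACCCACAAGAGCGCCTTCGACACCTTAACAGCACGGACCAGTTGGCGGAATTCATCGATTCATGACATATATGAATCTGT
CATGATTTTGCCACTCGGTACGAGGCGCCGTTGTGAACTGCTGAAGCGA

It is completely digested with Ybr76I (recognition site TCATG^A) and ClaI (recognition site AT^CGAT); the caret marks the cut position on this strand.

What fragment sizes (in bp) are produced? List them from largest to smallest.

55, 45, 20, 9 bp

Ybr76I sites (TCATGA) start at positions 60, 80.
Ybr76I cuts after base 5 of each site (before the last base), so after positions 64, 84.
The ClaI site (ATCGAT) starts at position 54.
ClaI cuts after base 2 of each site, so after position 55.
Combined cut positions: 55, 64, 84.
Linear molecule, 3 cuts → 4 fragments:
  1–55 → 55 bp
  56–64 → 9 bp
  65–84 → 20 bp
  85–129 → 45 bp
Sorted largest to smallest: 55, 45, 20, 9 bp.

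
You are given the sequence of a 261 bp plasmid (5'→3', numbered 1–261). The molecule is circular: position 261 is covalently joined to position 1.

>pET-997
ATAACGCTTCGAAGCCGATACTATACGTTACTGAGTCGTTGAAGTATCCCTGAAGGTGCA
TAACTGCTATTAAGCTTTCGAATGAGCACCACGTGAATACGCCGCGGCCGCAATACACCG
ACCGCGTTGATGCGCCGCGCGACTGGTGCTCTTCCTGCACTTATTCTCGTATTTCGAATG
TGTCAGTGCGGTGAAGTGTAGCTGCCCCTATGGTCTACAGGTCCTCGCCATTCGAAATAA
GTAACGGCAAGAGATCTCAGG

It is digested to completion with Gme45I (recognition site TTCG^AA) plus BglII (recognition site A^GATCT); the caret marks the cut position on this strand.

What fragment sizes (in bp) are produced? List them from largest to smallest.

96, 69, 58, 20, 18 bp

Gme45I sites (TTCGAA) start at positions 8, 77, 173, 231.
Gme45I cuts after base 4 of each site, so after positions 11, 80, 176, 234.
The BglII site (AGATCT) starts at position 252.
BglII cuts after the first base of each site, so after position 252.
Combined cut positions: 11, 80, 176, 234, 252.
Circular molecule, 5 cuts → 5 fragments:
  12–80 → 69 bp
  81–176 → 96 bp
  177–234 → 58 bp
  235–252 → 18 bp
  253–261 then 1–11 → 9 + 11 = 20 bp
Sorted largest to smallest: 96, 69, 58, 20, 18 bp.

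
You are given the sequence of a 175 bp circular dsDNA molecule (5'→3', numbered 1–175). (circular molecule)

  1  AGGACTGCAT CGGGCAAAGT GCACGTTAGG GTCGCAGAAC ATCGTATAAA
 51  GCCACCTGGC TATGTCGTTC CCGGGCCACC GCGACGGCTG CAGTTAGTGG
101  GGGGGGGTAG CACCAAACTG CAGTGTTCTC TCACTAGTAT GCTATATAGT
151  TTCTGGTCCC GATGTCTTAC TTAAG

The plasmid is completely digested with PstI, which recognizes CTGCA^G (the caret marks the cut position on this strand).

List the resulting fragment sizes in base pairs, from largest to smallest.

PstI sites (CTGCAG) start at positions 88, 118.
PstI cuts after base 5 of each site (before the last base), so after positions 92, 122.
Circular molecule, 2 cuts → 2 fragments:
  93–122 → 30 bp
  123–175 then 1–92 → 53 + 92 = 145 bp
Sorted largest to smallest: 145, 30 bp.

145, 30 bp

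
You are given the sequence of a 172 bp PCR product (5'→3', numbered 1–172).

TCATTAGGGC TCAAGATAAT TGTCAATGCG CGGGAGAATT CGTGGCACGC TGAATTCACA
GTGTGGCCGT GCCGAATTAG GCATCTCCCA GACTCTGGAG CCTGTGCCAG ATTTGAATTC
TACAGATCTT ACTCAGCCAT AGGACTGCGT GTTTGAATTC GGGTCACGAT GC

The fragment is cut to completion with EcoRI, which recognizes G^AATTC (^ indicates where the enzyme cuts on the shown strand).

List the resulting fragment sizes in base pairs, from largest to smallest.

63, 40, 36, 17, 16 bp

EcoRI sites (GAATTC) start at positions 36, 52, 115, 155.
EcoRI cuts after the first base of each site, so after positions 36, 52, 115, 155.
Linear molecule, 4 cuts → 5 fragments:
  1–36 → 36 bp
  37–52 → 16 bp
  53–115 → 63 bp
  116–155 → 40 bp
  156–172 → 17 bp
Sorted largest to smallest: 63, 40, 36, 17, 16 bp.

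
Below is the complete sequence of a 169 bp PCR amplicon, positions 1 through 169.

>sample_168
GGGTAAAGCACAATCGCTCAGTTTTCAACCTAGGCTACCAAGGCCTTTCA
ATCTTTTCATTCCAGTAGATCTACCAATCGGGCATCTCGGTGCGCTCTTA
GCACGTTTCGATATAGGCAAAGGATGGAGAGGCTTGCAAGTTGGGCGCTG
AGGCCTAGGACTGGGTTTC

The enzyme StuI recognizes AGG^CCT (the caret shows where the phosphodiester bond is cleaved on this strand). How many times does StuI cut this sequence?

AGGCCT occurs starting at positions 41, 151.
StuI cuts at 2 sites.

2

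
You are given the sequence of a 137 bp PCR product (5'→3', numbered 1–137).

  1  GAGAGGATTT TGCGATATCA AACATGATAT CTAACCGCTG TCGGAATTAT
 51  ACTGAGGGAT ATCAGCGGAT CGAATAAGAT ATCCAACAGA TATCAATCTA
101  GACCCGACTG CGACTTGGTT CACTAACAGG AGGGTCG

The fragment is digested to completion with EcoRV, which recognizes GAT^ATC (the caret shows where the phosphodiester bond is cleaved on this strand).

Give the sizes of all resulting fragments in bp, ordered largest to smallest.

46, 32, 20, 16, 12, 11 bp

EcoRV sites (GATATC) start at positions 14, 26, 58, 78, 89.
EcoRV cuts after base 3 of each site, so after positions 16, 28, 60, 80, 91.
Linear molecule, 5 cuts → 6 fragments:
  1–16 → 16 bp
  17–28 → 12 bp
  29–60 → 32 bp
  61–80 → 20 bp
  81–91 → 11 bp
  92–137 → 46 bp
Sorted largest to smallest: 46, 32, 20, 16, 12, 11 bp.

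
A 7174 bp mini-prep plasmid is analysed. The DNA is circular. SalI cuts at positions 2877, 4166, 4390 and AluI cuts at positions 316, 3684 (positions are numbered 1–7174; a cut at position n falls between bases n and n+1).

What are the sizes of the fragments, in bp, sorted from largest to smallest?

Combined cut positions (sorted): 316, 2877, 3684, 4166, 4390.
Circular molecule, 5 cuts → 5 fragments:
  2877 − 316 = 2561 bp
  3684 − 2877 = 807 bp
  4166 − 3684 = 482 bp
  4390 − 4166 = 224 bp
  wrap: 7174 − 4390 + 316 = 3100 bp
Sorted largest to smallest: 3100, 2561, 807, 482, 224 bp.

3100, 2561, 807, 482, 224 bp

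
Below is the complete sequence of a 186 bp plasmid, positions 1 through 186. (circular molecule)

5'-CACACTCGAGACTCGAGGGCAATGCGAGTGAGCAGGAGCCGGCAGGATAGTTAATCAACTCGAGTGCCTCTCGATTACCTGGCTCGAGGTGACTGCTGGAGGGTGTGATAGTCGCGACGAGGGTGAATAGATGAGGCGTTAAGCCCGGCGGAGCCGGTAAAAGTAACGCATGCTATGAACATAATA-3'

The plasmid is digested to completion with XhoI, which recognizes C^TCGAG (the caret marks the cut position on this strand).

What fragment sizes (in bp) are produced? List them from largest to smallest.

108, 47, 24, 7 bp

XhoI sites (CTCGAG) start at positions 5, 12, 59, 83.
XhoI cuts after the first base of each site, so after positions 5, 12, 59, 83.
Circular molecule, 4 cuts → 4 fragments:
  6–12 → 7 bp
  13–59 → 47 bp
  60–83 → 24 bp
  84–186 then 1–5 → 103 + 5 = 108 bp
Sorted largest to smallest: 108, 47, 24, 7 bp.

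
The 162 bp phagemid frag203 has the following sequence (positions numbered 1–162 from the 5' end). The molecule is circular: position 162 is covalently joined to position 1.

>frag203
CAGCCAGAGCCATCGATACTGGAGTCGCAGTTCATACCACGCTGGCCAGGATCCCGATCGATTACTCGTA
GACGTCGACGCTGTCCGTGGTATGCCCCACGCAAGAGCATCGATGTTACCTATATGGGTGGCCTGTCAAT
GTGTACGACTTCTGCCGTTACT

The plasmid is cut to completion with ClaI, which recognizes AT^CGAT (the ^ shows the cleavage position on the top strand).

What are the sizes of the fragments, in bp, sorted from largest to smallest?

ClaI sites (ATCGAT) start at positions 12, 57, 109.
ClaI cuts after base 2 of each site, so after positions 13, 58, 110.
Circular molecule, 3 cuts → 3 fragments:
  14–58 → 45 bp
  59–110 → 52 bp
  111–162 then 1–13 → 52 + 13 = 65 bp
Sorted largest to smallest: 65, 52, 45 bp.

65, 52, 45 bp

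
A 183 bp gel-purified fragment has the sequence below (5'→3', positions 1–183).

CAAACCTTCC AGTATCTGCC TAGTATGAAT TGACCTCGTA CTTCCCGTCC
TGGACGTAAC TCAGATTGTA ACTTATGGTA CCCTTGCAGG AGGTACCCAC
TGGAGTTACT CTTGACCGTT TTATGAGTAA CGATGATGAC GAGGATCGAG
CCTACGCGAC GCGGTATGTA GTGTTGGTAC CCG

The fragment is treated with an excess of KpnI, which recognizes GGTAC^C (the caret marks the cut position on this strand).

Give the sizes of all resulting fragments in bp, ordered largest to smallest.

84, 81, 15, 3 bp

KpnI sites (GGTACC) start at positions 77, 92, 176.
KpnI cuts after base 5 of each site (before the last base), so after positions 81, 96, 180.
Linear molecule, 3 cuts → 4 fragments:
  1–81 → 81 bp
  82–96 → 15 bp
  97–180 → 84 bp
  181–183 → 3 bp
Sorted largest to smallest: 84, 81, 15, 3 bp.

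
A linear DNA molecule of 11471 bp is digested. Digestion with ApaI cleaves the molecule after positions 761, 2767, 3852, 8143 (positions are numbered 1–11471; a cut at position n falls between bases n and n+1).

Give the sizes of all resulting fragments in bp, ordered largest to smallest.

Linear molecule, 4 cuts → 5 fragments:
  761 − 0 = 761 bp
  2767 − 761 = 2006 bp
  3852 − 2767 = 1085 bp
  8143 − 3852 = 4291 bp
  11471 − 8143 = 3328 bp
Sorted largest to smallest: 4291, 3328, 2006, 1085, 761 bp.

4291, 3328, 2006, 1085, 761 bp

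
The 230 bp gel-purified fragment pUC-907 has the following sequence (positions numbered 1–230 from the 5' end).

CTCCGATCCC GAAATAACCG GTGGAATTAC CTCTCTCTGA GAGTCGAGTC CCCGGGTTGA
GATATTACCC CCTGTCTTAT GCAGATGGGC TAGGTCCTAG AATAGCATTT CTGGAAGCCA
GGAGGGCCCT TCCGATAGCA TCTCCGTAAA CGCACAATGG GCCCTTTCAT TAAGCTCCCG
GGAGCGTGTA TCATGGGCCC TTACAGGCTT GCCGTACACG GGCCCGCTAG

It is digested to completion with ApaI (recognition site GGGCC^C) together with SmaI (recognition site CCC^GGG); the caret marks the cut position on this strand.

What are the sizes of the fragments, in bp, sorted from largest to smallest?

75, 53, 35, 25, 20, 16, 6 bp

ApaI sites (GGGCCC) start at positions 124, 159, 195, 220.
ApaI cuts after base 5 of each site (before the last base), so after positions 128, 163, 199, 224.
SmaI sites (CCCGGG) start at positions 51, 177.
SmaI cuts after base 3 of each site, so after positions 53, 179.
Combined cut positions: 53, 128, 163, 179, 199, 224.
Linear molecule, 6 cuts → 7 fragments:
  1–53 → 53 bp
  54–128 → 75 bp
  129–163 → 35 bp
  164–179 → 16 bp
  180–199 → 20 bp
  200–224 → 25 bp
  225–230 → 6 bp
Sorted largest to smallest: 75, 53, 35, 25, 20, 16, 6 bp.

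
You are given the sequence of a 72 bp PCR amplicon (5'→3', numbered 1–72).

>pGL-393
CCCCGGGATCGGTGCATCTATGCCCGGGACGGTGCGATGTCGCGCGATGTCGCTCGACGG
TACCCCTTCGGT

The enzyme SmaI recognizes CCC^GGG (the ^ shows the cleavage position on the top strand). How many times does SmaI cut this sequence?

2

CCCGGG occurs starting at positions 2, 23.
SmaI cuts at 2 sites.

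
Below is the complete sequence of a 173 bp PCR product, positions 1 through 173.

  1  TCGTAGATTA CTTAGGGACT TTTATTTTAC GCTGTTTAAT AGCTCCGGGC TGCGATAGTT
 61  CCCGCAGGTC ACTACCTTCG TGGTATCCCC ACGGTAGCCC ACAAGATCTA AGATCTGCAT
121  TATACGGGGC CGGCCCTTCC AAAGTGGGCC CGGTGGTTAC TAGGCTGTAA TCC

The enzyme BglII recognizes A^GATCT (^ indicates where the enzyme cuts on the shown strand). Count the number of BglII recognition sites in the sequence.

AGATCT occurs starting at positions 104, 111.
BglII cuts at 2 sites.

2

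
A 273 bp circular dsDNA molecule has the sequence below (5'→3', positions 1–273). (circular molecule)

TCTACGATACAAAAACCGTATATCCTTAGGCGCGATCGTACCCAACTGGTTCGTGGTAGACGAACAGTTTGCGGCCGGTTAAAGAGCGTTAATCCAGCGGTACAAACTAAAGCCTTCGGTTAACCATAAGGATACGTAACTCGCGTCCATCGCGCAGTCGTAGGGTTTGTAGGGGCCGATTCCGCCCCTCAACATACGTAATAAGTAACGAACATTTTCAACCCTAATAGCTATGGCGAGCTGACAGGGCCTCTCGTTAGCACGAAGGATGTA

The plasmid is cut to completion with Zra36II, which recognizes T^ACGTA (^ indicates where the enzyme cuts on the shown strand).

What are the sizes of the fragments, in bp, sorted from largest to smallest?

211, 62 bp

Zra36II sites (TACGTA) start at positions 133, 195.
Zra36II cuts after the first base of each site, so after positions 133, 195.
Circular molecule, 2 cuts → 2 fragments:
  134–195 → 62 bp
  196–273 then 1–133 → 78 + 133 = 211 bp
Sorted largest to smallest: 211, 62 bp.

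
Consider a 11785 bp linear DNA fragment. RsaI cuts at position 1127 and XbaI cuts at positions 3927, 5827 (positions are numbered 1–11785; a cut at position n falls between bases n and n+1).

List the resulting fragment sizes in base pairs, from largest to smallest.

5958, 2800, 1900, 1127 bp

Combined cut positions (sorted): 1127, 3927, 5827.
Linear molecule, 3 cuts → 4 fragments:
  1127 − 0 = 1127 bp
  3927 − 1127 = 2800 bp
  5827 − 3927 = 1900 bp
  11785 − 5827 = 5958 bp
Sorted largest to smallest: 5958, 2800, 1900, 1127 bp.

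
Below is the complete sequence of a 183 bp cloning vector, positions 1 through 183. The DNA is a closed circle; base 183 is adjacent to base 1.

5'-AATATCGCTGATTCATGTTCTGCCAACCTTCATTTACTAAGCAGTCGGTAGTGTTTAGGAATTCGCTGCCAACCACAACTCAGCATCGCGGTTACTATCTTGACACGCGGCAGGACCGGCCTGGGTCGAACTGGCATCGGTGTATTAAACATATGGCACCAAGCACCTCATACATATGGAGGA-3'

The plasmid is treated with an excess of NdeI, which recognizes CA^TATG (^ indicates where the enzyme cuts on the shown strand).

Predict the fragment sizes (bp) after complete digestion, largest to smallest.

160, 23 bp

NdeI sites (CATATG) start at positions 150, 173.
NdeI cuts after base 2 of each site, so after positions 151, 174.
Circular molecule, 2 cuts → 2 fragments:
  152–174 → 23 bp
  175–183 then 1–151 → 9 + 151 = 160 bp
Sorted largest to smallest: 160, 23 bp.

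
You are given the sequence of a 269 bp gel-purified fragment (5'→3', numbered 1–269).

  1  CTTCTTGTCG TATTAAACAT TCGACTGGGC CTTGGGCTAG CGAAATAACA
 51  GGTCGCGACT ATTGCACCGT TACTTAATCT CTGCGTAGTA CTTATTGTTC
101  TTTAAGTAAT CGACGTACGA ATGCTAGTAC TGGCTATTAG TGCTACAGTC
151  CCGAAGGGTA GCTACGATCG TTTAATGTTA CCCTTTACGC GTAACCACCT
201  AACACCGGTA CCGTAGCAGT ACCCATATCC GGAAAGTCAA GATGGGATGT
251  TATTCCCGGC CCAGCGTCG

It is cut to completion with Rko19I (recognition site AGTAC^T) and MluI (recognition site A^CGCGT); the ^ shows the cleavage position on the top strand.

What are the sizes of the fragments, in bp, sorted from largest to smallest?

Rko19I sites (AGTACT) start at positions 87, 126.
Rko19I cuts after base 5 of each site (before the last base), so after positions 91, 130.
The MluI site (ACGCGT) starts at position 187.
MluI cuts after the first base of each site, so after position 187.
Combined cut positions: 91, 130, 187.
Linear molecule, 3 cuts → 4 fragments:
  1–91 → 91 bp
  92–130 → 39 bp
  131–187 → 57 bp
  188–269 → 82 bp
Sorted largest to smallest: 91, 82, 57, 39 bp.

91, 82, 57, 39 bp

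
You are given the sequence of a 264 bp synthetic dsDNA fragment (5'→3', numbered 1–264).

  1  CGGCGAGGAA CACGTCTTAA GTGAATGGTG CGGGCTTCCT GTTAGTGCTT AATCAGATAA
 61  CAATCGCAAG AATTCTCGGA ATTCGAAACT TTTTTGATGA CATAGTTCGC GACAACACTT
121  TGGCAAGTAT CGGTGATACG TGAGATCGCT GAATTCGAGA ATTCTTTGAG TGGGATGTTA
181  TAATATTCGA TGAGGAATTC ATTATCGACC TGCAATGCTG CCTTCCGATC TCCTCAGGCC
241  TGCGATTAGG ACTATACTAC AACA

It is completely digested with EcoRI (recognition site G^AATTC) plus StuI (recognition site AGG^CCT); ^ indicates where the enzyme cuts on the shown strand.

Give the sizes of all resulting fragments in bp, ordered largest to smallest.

EcoRI sites (GAATTC) start at positions 70, 79, 151, 159, 195.
EcoRI cuts after the first base of each site, so after positions 70, 79, 151, 159, 195.
The StuI site (AGGCCT) starts at position 236.
StuI cuts after base 3 of each site, so after position 238.
Combined cut positions: 70, 79, 151, 159, 195, 238.
Linear molecule, 6 cuts → 7 fragments:
  1–70 → 70 bp
  71–79 → 9 bp
  80–151 → 72 bp
  152–159 → 8 bp
  160–195 → 36 bp
  196–238 → 43 bp
  239–264 → 26 bp
Sorted largest to smallest: 72, 70, 43, 36, 26, 9, 8 bp.

72, 70, 43, 36, 26, 9, 8 bp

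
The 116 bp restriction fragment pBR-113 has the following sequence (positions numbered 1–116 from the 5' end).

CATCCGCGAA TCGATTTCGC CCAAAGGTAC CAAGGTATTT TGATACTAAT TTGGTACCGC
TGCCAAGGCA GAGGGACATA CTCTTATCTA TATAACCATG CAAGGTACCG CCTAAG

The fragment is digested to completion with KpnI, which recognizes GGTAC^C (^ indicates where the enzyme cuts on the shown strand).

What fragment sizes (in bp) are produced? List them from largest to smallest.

KpnI sites (GGTACC) start at positions 26, 53, 104.
KpnI cuts after base 5 of each site (before the last base), so after positions 30, 57, 108.
Linear molecule, 3 cuts → 4 fragments:
  1–30 → 30 bp
  31–57 → 27 bp
  58–108 → 51 bp
  109–116 → 8 bp
Sorted largest to smallest: 51, 30, 27, 8 bp.

51, 30, 27, 8 bp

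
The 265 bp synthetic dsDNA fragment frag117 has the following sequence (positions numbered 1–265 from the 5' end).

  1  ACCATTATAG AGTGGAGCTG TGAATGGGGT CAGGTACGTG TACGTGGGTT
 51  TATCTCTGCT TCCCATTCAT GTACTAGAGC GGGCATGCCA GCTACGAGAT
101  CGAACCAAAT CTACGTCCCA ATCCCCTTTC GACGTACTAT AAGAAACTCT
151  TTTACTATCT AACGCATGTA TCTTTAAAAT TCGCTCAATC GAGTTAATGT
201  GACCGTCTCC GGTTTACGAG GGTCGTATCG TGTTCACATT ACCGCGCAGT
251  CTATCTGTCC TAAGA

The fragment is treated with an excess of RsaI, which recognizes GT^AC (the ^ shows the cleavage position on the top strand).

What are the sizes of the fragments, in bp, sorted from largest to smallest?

RsaI sites (GTAC) start at positions 34, 40, 71, 134.
RsaI cuts after base 2 of each site, so after positions 35, 41, 72, 135.
Linear molecule, 4 cuts → 5 fragments:
  1–35 → 35 bp
  36–41 → 6 bp
  42–72 → 31 bp
  73–135 → 63 bp
  136–265 → 130 bp
Sorted largest to smallest: 130, 63, 35, 31, 6 bp.

130, 63, 35, 31, 6 bp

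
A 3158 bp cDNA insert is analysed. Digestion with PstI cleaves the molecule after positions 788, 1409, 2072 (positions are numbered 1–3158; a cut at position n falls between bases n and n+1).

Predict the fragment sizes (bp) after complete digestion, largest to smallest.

Linear molecule, 3 cuts → 4 fragments:
  788 − 0 = 788 bp
  1409 − 788 = 621 bp
  2072 − 1409 = 663 bp
  3158 − 2072 = 1086 bp
Sorted largest to smallest: 1086, 788, 663, 621 bp.

1086, 788, 663, 621 bp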